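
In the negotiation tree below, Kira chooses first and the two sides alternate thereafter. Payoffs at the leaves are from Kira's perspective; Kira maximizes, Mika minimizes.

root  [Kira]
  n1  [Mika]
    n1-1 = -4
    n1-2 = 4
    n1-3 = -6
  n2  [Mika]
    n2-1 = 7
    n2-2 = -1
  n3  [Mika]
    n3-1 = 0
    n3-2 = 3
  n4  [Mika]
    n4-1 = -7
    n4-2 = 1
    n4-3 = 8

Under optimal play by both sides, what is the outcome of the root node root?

0

n1 (Mika): min(-4, 4, -6) = -6
n2 (Mika): min(7, -1) = -1
n3 (Mika): min(0, 3) = 0
n4 (Mika): min(-7, 1, 8) = -7
root (Kira): max(-6, -1, 0, -7) = 0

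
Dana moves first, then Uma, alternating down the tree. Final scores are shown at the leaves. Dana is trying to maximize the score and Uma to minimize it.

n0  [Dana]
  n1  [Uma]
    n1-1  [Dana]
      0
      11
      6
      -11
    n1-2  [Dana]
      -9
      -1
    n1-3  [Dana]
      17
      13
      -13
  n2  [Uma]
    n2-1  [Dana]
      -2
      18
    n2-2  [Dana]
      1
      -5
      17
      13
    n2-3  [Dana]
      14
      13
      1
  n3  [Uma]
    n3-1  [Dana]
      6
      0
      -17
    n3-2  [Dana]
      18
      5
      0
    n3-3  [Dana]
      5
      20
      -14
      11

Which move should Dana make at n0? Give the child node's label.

n2

n1-1 (Dana): max(0, 11, 6, -11) = 11
n1-2 (Dana): max(-9, -1) = -1
n1-3 (Dana): max(17, 13, -13) = 17
n1 (Uma): min(11, -1, 17) = -1
n2-1 (Dana): max(-2, 18) = 18
n2-2 (Dana): max(1, -5, 17, 13) = 17
n2-3 (Dana): max(14, 13, 1) = 14
n2 (Uma): min(18, 17, 14) = 14
n3-1 (Dana): max(6, 0, -17) = 6
n3-2 (Dana): max(18, 5, 0) = 18
n3-3 (Dana): max(5, 20, -14, 11) = 20
n3 (Uma): min(6, 18, 20) = 6
n0 (Dana): max(-1, 14, 6) = 14
Dana at n0 wants the highest of {n1=-1, n2=14, n3=6}, so chooses n2.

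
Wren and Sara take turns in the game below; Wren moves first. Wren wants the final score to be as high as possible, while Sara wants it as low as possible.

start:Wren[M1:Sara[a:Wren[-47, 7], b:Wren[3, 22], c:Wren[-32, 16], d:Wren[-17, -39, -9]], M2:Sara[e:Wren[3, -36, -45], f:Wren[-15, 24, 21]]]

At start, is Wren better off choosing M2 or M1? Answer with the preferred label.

M2

e (Wren): max(3, -36, -45) = 3
f (Wren): max(-15, 24, 21) = 24
M2 (Sara): min(3, 24) = 3
a (Wren): max(-47, 7) = 7
b (Wren): max(3, 22) = 22
c (Wren): max(-32, 16) = 16
d (Wren): max(-17, -39, -9) = -9
M1 (Sara): min(7, 22, 16, -9) = -9
Wren prefers the higher value; M2=3, M1=-9. M2 is better since 3 > -9.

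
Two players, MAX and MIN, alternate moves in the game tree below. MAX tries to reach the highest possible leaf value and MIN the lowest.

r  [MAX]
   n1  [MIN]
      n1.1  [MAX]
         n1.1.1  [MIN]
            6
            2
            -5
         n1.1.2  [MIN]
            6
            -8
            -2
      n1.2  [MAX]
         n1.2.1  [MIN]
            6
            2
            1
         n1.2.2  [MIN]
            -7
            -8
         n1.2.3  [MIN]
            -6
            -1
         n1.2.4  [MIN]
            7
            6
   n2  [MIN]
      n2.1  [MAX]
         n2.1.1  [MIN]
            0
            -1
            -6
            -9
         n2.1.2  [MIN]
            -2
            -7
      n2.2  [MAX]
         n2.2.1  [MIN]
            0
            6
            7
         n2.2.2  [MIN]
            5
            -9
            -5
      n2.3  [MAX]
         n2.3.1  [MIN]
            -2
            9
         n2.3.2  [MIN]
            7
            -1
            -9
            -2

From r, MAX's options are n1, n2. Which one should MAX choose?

n1

n1.1.1 (MIN): min(6, 2, -5) = -5
n1.1.2 (MIN): min(6, -8, -2) = -8
n1.1 (MAX): max(-5, -8) = -5
n1.2.1 (MIN): min(6, 2, 1) = 1
n1.2.2 (MIN): min(-7, -8) = -8
n1.2.3 (MIN): min(-6, -1) = -6
n1.2.4 (MIN): min(7, 6) = 6
n1.2 (MAX): max(1, -8, -6, 6) = 6
n1 (MIN): min(-5, 6) = -5
n2.1.1 (MIN): min(0, -1, -6, -9) = -9
n2.1.2 (MIN): min(-2, -7) = -7
n2.1 (MAX): max(-9, -7) = -7
n2.2.1 (MIN): min(0, 6, 7) = 0
n2.2.2 (MIN): min(5, -9, -5) = -9
n2.2 (MAX): max(0, -9) = 0
n2.3.1 (MIN): min(-2, 9) = -2
n2.3.2 (MIN): min(7, -1, -9, -2) = -9
n2.3 (MAX): max(-2, -9) = -2
n2 (MIN): min(-7, 0, -2) = -7
r (MAX): max(-5, -7) = -5
MAX at r wants the highest of {n1=-5, n2=-7}, so chooses n1.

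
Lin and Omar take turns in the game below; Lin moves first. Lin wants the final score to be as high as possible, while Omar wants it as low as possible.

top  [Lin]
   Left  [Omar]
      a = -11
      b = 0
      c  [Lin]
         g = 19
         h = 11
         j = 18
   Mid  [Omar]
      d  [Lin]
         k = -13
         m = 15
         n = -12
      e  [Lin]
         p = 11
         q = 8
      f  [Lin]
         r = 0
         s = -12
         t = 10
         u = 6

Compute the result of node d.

15

d (Lin): max(-13, 15, -12) = 15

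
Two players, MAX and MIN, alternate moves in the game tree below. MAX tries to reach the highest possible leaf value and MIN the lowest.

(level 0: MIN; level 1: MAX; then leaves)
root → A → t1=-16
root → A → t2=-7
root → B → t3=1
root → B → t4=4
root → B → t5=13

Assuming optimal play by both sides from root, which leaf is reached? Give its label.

A (MAX): max(-16, -7) = -7
B (MAX): max(1, 4, 13) = 13
root (MIN): min(-7, 13) = -7
At root, MIN picks A (lowest: -7).
At A, MAX picks t2 (highest: -7).
Terminal value -7.

t2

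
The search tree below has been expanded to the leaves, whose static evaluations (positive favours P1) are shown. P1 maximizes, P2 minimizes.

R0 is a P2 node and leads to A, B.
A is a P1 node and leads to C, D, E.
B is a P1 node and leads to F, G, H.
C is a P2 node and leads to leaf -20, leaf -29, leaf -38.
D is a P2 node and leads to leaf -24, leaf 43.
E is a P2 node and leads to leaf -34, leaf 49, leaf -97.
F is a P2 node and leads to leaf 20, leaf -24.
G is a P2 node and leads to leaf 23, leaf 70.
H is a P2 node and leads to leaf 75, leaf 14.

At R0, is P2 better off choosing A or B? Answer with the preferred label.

A

C (P2): min(-20, -29, -38) = -38
D (P2): min(-24, 43) = -24
E (P2): min(-34, 49, -97) = -97
A (P1): max(-38, -24, -97) = -24
F (P2): min(20, -24) = -24
G (P2): min(23, 70) = 23
H (P2): min(75, 14) = 14
B (P1): max(-24, 23, 14) = 23
P2 prefers the lower value; A=-24, B=23. A is better since -24 < 23.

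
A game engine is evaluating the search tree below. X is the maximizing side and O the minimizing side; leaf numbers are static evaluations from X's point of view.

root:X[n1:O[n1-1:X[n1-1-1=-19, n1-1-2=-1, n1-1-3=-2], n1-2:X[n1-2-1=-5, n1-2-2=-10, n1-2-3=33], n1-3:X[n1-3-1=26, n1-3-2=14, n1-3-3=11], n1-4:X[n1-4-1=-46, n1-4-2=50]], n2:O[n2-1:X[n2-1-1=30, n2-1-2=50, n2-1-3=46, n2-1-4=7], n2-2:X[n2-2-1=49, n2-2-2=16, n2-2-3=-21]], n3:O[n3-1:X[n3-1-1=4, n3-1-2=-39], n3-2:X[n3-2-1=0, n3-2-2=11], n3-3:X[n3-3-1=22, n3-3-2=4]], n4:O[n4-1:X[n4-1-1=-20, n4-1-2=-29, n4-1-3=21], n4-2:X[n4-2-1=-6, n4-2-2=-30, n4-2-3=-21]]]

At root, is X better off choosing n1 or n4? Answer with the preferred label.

n1

n1-1 (X): max(-19, -1, -2) = -1
n1-2 (X): max(-5, -10, 33) = 33
n1-3 (X): max(26, 14, 11) = 26
n1-4 (X): max(-46, 50) = 50
n1 (O): min(-1, 33, 26, 50) = -1
n4-1 (X): max(-20, -29, 21) = 21
n4-2 (X): max(-6, -30, -21) = -6
n4 (O): min(21, -6) = -6
X prefers the higher value; n1=-1, n4=-6. n1 is better since -1 > -6.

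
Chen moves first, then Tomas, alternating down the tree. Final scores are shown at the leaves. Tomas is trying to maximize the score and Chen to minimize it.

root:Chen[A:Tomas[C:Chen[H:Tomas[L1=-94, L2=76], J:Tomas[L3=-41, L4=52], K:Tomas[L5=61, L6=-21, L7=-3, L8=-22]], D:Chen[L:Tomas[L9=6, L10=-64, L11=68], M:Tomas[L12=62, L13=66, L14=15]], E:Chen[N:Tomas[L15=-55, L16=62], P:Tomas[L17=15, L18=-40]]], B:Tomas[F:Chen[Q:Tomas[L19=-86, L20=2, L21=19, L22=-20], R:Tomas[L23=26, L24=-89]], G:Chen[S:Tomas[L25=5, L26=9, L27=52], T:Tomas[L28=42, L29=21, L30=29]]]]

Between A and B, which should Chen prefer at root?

B

H (Tomas): max(-94, 76) = 76
J (Tomas): max(-41, 52) = 52
K (Tomas): max(61, -21, -3, -22) = 61
C (Chen): min(76, 52, 61) = 52
L (Tomas): max(6, -64, 68) = 68
M (Tomas): max(62, 66, 15) = 66
D (Chen): min(68, 66) = 66
N (Tomas): max(-55, 62) = 62
P (Tomas): max(15, -40) = 15
E (Chen): min(62, 15) = 15
A (Tomas): max(52, 66, 15) = 66
Q (Tomas): max(-86, 2, 19, -20) = 19
R (Tomas): max(26, -89) = 26
F (Chen): min(19, 26) = 19
S (Tomas): max(5, 9, 52) = 52
T (Tomas): max(42, 21, 29) = 42
G (Chen): min(52, 42) = 42
B (Tomas): max(19, 42) = 42
Chen prefers the lower value; A=66, B=42. B is better since 42 < 66.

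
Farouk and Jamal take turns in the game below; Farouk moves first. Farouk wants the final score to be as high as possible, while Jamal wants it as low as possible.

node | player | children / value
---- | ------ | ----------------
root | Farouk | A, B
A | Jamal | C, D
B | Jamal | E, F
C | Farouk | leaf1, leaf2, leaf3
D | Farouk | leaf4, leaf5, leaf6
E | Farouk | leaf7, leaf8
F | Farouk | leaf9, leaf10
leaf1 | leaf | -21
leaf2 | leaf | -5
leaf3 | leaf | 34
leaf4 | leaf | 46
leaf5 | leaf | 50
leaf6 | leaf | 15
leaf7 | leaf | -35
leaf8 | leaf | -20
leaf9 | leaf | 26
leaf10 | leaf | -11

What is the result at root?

C (Farouk): max(-21, -5, 34) = 34
D (Farouk): max(46, 50, 15) = 50
A (Jamal): min(34, 50) = 34
E (Farouk): max(-35, -20) = -20
F (Farouk): max(26, -11) = 26
B (Jamal): min(-20, 26) = -20
root (Farouk): max(34, -20) = 34

34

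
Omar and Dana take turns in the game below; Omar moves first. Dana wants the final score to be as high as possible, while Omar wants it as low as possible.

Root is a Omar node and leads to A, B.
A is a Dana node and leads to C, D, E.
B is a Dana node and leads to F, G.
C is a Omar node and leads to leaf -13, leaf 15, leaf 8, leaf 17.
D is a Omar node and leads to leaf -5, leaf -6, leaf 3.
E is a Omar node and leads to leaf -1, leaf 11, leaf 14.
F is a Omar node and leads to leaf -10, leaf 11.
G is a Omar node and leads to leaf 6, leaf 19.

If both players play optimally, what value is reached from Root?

-1

C (Omar): min(-13, 15, 8, 17) = -13
D (Omar): min(-5, -6, 3) = -6
E (Omar): min(-1, 11, 14) = -1
A (Dana): max(-13, -6, -1) = -1
F (Omar): min(-10, 11) = -10
G (Omar): min(6, 19) = 6
B (Dana): max(-10, 6) = 6
Root (Omar): min(-1, 6) = -1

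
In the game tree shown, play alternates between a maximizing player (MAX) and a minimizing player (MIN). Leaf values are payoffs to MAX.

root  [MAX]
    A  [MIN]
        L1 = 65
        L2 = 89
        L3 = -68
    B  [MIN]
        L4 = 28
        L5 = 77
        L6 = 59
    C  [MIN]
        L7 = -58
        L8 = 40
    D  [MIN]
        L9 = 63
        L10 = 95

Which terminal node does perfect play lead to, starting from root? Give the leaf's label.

A (MIN): min(65, 89, -68) = -68
B (MIN): min(28, 77, 59) = 28
C (MIN): min(-58, 40) = -58
D (MIN): min(63, 95) = 63
root (MAX): max(-68, 28, -58, 63) = 63
At root, MAX picks D (highest: 63).
At D, MIN picks L9 (lowest: 63).
Terminal value 63.

L9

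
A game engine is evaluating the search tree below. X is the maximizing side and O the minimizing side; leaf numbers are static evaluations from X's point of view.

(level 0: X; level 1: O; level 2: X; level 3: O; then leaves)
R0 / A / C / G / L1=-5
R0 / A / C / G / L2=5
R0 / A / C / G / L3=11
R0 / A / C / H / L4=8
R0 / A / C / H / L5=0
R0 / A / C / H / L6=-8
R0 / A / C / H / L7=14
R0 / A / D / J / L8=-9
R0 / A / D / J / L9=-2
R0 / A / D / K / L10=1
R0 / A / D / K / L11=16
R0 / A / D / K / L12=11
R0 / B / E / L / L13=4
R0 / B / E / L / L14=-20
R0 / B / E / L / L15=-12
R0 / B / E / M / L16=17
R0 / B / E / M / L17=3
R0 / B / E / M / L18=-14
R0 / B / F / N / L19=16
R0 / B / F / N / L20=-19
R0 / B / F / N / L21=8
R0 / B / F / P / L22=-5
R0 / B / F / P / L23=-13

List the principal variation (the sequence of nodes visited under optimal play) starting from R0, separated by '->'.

R0 -> A -> C -> G -> L1

G (O): min(-5, 5, 11) = -5
H (O): min(8, 0, -8, 14) = -8
C (X): max(-5, -8) = -5
J (O): min(-9, -2) = -9
K (O): min(1, 16, 11) = 1
D (X): max(-9, 1) = 1
A (O): min(-5, 1) = -5
L (O): min(4, -20, -12) = -20
M (O): min(17, 3, -14) = -14
E (X): max(-20, -14) = -14
N (O): min(16, -19, 8) = -19
P (O): min(-5, -13) = -13
F (X): max(-19, -13) = -13
B (O): min(-14, -13) = -14
R0 (X): max(-5, -14) = -5
At R0, X picks A (highest: -5).
At A, O picks C (lowest: -5).
At C, X picks G (highest: -5).
At G, O picks L1 (lowest: -5).
Terminal value -5.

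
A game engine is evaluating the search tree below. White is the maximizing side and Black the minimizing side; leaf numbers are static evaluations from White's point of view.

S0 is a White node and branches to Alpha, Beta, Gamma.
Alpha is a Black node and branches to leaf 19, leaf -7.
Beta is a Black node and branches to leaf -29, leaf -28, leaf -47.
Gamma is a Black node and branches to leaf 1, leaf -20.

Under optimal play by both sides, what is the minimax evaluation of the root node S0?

-7

Alpha (Black): min(19, -7) = -7
Beta (Black): min(-29, -28, -47) = -47
Gamma (Black): min(1, -20) = -20
S0 (White): max(-7, -47, -20) = -7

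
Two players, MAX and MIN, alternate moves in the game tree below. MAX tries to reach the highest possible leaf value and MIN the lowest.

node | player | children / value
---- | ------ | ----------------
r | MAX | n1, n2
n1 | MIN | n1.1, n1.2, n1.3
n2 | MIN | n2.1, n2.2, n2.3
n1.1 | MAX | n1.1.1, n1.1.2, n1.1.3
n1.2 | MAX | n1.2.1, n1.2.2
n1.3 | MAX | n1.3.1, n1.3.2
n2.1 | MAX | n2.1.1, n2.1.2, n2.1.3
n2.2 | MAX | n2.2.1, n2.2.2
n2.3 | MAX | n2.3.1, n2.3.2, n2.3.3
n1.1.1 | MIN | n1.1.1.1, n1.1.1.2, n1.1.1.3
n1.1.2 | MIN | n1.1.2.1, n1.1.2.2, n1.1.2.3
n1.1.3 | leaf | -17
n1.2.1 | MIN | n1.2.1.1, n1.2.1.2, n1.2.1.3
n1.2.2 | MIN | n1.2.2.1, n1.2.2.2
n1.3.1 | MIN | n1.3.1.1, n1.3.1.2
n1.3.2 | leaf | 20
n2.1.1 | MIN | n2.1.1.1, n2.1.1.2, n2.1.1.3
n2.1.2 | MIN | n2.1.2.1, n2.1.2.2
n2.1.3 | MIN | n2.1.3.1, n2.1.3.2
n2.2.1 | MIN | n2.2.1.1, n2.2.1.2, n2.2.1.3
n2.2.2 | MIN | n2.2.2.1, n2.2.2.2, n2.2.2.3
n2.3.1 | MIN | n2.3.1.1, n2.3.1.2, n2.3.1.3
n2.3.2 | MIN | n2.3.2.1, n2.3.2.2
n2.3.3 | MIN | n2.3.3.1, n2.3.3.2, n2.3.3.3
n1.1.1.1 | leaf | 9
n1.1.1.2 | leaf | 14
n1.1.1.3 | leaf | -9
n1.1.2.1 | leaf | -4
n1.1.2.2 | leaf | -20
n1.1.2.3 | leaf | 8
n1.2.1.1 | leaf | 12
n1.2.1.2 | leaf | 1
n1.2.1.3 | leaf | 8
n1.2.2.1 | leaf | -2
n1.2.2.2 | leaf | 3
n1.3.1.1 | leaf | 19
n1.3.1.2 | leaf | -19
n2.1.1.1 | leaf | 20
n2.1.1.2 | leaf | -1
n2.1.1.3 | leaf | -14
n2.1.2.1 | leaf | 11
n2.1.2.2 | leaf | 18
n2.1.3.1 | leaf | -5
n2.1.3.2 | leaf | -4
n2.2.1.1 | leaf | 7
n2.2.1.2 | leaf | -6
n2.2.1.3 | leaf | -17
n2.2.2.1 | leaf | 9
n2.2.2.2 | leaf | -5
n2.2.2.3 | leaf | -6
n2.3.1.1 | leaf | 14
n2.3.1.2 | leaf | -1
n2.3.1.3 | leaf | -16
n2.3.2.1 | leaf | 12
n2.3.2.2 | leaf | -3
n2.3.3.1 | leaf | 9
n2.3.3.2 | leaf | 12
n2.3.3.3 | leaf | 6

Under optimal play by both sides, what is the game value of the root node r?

n1.1.1 (MIN): min(9, 14, -9) = -9
n1.1.2 (MIN): min(-4, -20, 8) = -20
n1.1 (MAX): max(-9, -20, -17) = -9
n1.2.1 (MIN): min(12, 1, 8) = 1
n1.2.2 (MIN): min(-2, 3) = -2
n1.2 (MAX): max(1, -2) = 1
n1.3.1 (MIN): min(19, -19) = -19
n1.3 (MAX): max(-19, 20) = 20
n1 (MIN): min(-9, 1, 20) = -9
n2.1.1 (MIN): min(20, -1, -14) = -14
n2.1.2 (MIN): min(11, 18) = 11
n2.1.3 (MIN): min(-5, -4) = -5
n2.1 (MAX): max(-14, 11, -5) = 11
n2.2.1 (MIN): min(7, -6, -17) = -17
n2.2.2 (MIN): min(9, -5, -6) = -6
n2.2 (MAX): max(-17, -6) = -6
n2.3.1 (MIN): min(14, -1, -16) = -16
n2.3.2 (MIN): min(12, -3) = -3
n2.3.3 (MIN): min(9, 12, 6) = 6
n2.3 (MAX): max(-16, -3, 6) = 6
n2 (MIN): min(11, -6, 6) = -6
r (MAX): max(-9, -6) = -6

-6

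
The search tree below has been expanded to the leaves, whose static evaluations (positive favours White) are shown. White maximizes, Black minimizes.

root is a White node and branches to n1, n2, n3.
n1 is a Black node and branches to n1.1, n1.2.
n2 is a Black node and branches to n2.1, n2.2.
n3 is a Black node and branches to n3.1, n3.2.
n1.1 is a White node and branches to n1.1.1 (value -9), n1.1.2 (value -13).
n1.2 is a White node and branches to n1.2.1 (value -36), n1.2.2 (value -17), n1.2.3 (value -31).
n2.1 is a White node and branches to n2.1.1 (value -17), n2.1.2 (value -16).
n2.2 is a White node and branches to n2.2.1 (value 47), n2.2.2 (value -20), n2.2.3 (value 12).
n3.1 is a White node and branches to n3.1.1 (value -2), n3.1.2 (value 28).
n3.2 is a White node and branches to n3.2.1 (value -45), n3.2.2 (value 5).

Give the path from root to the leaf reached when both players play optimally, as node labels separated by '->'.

root -> n3 -> n3.2 -> n3.2.2

n1.1 (White): max(-9, -13) = -9
n1.2 (White): max(-36, -17, -31) = -17
n1 (Black): min(-9, -17) = -17
n2.1 (White): max(-17, -16) = -16
n2.2 (White): max(47, -20, 12) = 47
n2 (Black): min(-16, 47) = -16
n3.1 (White): max(-2, 28) = 28
n3.2 (White): max(-45, 5) = 5
n3 (Black): min(28, 5) = 5
root (White): max(-17, -16, 5) = 5
At root, White picks n3 (highest: 5).
At n3, Black picks n3.2 (lowest: 5).
At n3.2, White picks n3.2.2 (highest: 5).
Terminal value 5.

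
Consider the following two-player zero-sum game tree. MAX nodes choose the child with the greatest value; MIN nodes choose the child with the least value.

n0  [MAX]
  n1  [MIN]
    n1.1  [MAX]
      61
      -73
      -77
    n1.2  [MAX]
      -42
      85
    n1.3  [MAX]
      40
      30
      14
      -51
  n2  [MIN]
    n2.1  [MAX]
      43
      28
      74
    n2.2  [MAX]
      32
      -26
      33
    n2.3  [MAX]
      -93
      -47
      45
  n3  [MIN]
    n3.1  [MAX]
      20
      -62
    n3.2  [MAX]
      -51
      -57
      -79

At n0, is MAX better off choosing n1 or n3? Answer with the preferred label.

n1

n1.1 (MAX): max(61, -73, -77) = 61
n1.2 (MAX): max(-42, 85) = 85
n1.3 (MAX): max(40, 30, 14, -51) = 40
n1 (MIN): min(61, 85, 40) = 40
n3.1 (MAX): max(20, -62) = 20
n3.2 (MAX): max(-51, -57, -79) = -51
n3 (MIN): min(20, -51) = -51
MAX prefers the higher value; n1=40, n3=-51. n1 is better since 40 > -51.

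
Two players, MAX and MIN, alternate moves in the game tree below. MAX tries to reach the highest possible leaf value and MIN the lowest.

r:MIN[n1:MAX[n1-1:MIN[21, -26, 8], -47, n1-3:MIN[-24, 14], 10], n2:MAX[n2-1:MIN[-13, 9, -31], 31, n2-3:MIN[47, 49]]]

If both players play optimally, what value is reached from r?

10

n1-1 (MIN): min(21, -26, 8) = -26
n1-3 (MIN): min(-24, 14) = -24
n1 (MAX): max(-26, -47, -24, 10) = 10
n2-1 (MIN): min(-13, 9, -31) = -31
n2-3 (MIN): min(47, 49) = 47
n2 (MAX): max(-31, 31, 47) = 47
r (MIN): min(10, 47) = 10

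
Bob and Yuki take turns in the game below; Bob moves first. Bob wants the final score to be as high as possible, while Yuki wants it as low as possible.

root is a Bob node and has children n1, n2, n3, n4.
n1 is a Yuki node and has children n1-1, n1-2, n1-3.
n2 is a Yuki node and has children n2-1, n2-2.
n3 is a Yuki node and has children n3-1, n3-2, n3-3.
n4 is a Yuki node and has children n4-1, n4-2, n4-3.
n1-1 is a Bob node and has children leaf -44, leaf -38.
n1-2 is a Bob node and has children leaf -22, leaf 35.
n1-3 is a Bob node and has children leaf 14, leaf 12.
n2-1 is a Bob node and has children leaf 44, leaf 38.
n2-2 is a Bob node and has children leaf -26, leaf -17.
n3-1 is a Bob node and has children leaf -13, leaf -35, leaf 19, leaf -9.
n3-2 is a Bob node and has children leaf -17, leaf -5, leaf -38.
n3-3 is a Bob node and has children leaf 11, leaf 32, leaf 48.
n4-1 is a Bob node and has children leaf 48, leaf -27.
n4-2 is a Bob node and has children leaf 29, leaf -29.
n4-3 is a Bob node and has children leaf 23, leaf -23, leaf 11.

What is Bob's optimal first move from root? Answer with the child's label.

n4

n1-1 (Bob): max(-44, -38) = -38
n1-2 (Bob): max(-22, 35) = 35
n1-3 (Bob): max(14, 12) = 14
n1 (Yuki): min(-38, 35, 14) = -38
n2-1 (Bob): max(44, 38) = 44
n2-2 (Bob): max(-26, -17) = -17
n2 (Yuki): min(44, -17) = -17
n3-1 (Bob): max(-13, -35, 19, -9) = 19
n3-2 (Bob): max(-17, -5, -38) = -5
n3-3 (Bob): max(11, 32, 48) = 48
n3 (Yuki): min(19, -5, 48) = -5
n4-1 (Bob): max(48, -27) = 48
n4-2 (Bob): max(29, -29) = 29
n4-3 (Bob): max(23, -23, 11) = 23
n4 (Yuki): min(48, 29, 23) = 23
root (Bob): max(-38, -17, -5, 23) = 23
Bob at root wants the highest of {n1=-38, n2=-17, n3=-5, n4=23}, so chooses n4.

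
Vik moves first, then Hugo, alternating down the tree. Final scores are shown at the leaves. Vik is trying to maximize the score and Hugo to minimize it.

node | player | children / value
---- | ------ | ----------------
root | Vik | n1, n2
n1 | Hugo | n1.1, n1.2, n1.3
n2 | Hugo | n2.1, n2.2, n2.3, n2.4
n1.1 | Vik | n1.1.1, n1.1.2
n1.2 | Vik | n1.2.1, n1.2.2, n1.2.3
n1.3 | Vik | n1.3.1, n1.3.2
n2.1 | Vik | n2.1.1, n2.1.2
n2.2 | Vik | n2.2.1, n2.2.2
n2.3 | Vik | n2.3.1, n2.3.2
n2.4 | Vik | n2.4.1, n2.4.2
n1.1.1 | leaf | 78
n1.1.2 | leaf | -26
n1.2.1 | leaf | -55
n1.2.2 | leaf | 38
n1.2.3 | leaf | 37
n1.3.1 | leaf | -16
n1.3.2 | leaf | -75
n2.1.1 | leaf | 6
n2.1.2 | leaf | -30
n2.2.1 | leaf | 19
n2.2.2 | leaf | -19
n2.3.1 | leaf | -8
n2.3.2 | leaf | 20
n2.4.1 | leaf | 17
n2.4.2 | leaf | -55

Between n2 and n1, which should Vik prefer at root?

n2

n2.1 (Vik): max(6, -30) = 6
n2.2 (Vik): max(19, -19) = 19
n2.3 (Vik): max(-8, 20) = 20
n2.4 (Vik): max(17, -55) = 17
n2 (Hugo): min(6, 19, 20, 17) = 6
n1.1 (Vik): max(78, -26) = 78
n1.2 (Vik): max(-55, 38, 37) = 38
n1.3 (Vik): max(-16, -75) = -16
n1 (Hugo): min(78, 38, -16) = -16
Vik prefers the higher value; n2=6, n1=-16. n2 is better since 6 > -16.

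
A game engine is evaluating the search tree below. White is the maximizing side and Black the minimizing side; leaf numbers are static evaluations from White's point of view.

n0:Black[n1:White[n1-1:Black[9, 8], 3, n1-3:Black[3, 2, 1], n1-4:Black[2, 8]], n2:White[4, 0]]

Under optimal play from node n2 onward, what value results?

4

n2 (White): max(4, 0) = 4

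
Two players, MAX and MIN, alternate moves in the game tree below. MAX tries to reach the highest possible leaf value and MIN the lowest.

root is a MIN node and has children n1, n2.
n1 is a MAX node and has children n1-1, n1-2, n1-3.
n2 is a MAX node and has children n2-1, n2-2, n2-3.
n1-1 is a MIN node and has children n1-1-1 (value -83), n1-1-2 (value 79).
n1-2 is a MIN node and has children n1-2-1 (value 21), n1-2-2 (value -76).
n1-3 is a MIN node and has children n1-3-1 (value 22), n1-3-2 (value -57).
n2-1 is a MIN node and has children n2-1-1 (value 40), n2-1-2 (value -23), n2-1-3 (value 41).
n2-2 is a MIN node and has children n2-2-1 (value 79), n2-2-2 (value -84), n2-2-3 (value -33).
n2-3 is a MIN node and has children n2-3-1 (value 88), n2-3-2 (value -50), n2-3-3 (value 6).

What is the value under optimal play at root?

n1-1 (MIN): min(-83, 79) = -83
n1-2 (MIN): min(21, -76) = -76
n1-3 (MIN): min(22, -57) = -57
n1 (MAX): max(-83, -76, -57) = -57
n2-1 (MIN): min(40, -23, 41) = -23
n2-2 (MIN): min(79, -84, -33) = -84
n2-3 (MIN): min(88, -50, 6) = -50
n2 (MAX): max(-23, -84, -50) = -23
root (MIN): min(-57, -23) = -57

-57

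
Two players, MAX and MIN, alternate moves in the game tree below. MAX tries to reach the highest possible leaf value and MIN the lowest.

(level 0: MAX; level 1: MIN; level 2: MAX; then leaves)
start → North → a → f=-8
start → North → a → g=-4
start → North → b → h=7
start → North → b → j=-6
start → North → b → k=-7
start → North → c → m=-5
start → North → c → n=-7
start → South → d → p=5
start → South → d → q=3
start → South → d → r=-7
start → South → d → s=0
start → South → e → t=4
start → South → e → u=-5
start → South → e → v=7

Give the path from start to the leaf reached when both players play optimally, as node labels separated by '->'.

a (MAX): max(-8, -4) = -4
b (MAX): max(7, -6, -7) = 7
c (MAX): max(-5, -7) = -5
North (MIN): min(-4, 7, -5) = -5
d (MAX): max(5, 3, -7, 0) = 5
e (MAX): max(4, -5, 7) = 7
South (MIN): min(5, 7) = 5
start (MAX): max(-5, 5) = 5
At start, MAX picks South (highest: 5).
At South, MIN picks d (lowest: 5).
At d, MAX picks p (highest: 5).
Terminal value 5.

start -> South -> d -> p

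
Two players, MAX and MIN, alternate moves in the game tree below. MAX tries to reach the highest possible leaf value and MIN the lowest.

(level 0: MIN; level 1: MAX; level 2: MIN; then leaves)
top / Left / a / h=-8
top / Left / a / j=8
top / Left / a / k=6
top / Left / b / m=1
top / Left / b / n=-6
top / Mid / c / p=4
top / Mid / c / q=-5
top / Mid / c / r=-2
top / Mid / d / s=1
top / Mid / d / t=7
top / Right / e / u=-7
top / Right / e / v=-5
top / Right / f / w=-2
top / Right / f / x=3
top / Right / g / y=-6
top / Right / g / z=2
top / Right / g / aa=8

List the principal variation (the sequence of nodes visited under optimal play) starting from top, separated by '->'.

top -> Left -> b -> n

a (MIN): min(-8, 8, 6) = -8
b (MIN): min(1, -6) = -6
Left (MAX): max(-8, -6) = -6
c (MIN): min(4, -5, -2) = -5
d (MIN): min(1, 7) = 1
Mid (MAX): max(-5, 1) = 1
e (MIN): min(-7, -5) = -7
f (MIN): min(-2, 3) = -2
g (MIN): min(-6, 2, 8) = -6
Right (MAX): max(-7, -2, -6) = -2
top (MIN): min(-6, 1, -2) = -6
At top, MIN picks Left (lowest: -6).
At Left, MAX picks b (highest: -6).
At b, MIN picks n (lowest: -6).
Terminal value -6.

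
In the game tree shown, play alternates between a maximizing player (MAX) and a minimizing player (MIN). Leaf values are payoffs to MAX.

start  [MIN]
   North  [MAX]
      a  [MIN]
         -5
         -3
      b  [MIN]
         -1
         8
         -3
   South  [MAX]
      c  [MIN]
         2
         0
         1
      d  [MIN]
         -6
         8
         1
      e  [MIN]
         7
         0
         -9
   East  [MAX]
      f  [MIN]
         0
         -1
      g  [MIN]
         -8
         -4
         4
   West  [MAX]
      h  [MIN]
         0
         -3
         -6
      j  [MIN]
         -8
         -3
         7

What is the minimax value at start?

a (MIN): min(-5, -3) = -5
b (MIN): min(-1, 8, -3) = -3
North (MAX): max(-5, -3) = -3
c (MIN): min(2, 0, 1) = 0
d (MIN): min(-6, 8, 1) = -6
e (MIN): min(7, 0, -9) = -9
South (MAX): max(0, -6, -9) = 0
f (MIN): min(0, -1) = -1
g (MIN): min(-8, -4, 4) = -8
East (MAX): max(-1, -8) = -1
h (MIN): min(0, -3, -6) = -6
j (MIN): min(-8, -3, 7) = -8
West (MAX): max(-6, -8) = -6
start (MIN): min(-3, 0, -1, -6) = -6

-6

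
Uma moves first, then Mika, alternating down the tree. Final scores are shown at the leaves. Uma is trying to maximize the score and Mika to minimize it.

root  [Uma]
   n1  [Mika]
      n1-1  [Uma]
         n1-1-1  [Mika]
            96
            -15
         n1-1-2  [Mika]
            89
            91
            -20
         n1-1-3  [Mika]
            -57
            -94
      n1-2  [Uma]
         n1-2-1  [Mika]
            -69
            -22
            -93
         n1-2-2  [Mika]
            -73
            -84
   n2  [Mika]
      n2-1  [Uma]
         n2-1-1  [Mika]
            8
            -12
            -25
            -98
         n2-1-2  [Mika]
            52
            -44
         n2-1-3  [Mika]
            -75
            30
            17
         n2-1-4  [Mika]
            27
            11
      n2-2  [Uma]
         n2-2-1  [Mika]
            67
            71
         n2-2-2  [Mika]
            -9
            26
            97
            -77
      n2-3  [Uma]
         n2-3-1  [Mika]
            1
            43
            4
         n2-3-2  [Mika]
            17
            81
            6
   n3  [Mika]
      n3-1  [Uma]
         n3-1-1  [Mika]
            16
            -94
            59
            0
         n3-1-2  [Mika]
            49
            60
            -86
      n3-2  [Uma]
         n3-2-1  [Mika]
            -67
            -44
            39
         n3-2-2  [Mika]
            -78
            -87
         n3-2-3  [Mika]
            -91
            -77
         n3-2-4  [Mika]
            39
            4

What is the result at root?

n1-1-1 (Mika): min(96, -15) = -15
n1-1-2 (Mika): min(89, 91, -20) = -20
n1-1-3 (Mika): min(-57, -94) = -94
n1-1 (Uma): max(-15, -20, -94) = -15
n1-2-1 (Mika): min(-69, -22, -93) = -93
n1-2-2 (Mika): min(-73, -84) = -84
n1-2 (Uma): max(-93, -84) = -84
n1 (Mika): min(-15, -84) = -84
n2-1-1 (Mika): min(8, -12, -25, -98) = -98
n2-1-2 (Mika): min(52, -44) = -44
n2-1-3 (Mika): min(-75, 30, 17) = -75
n2-1-4 (Mika): min(27, 11) = 11
n2-1 (Uma): max(-98, -44, -75, 11) = 11
n2-2-1 (Mika): min(67, 71) = 67
n2-2-2 (Mika): min(-9, 26, 97, -77) = -77
n2-2 (Uma): max(67, -77) = 67
n2-3-1 (Mika): min(1, 43, 4) = 1
n2-3-2 (Mika): min(17, 81, 6) = 6
n2-3 (Uma): max(1, 6) = 6
n2 (Mika): min(11, 67, 6) = 6
n3-1-1 (Mika): min(16, -94, 59, 0) = -94
n3-1-2 (Mika): min(49, 60, -86) = -86
n3-1 (Uma): max(-94, -86) = -86
n3-2-1 (Mika): min(-67, -44, 39) = -67
n3-2-2 (Mika): min(-78, -87) = -87
n3-2-3 (Mika): min(-91, -77) = -91
n3-2-4 (Mika): min(39, 4) = 4
n3-2 (Uma): max(-67, -87, -91, 4) = 4
n3 (Mika): min(-86, 4) = -86
root (Uma): max(-84, 6, -86) = 6

6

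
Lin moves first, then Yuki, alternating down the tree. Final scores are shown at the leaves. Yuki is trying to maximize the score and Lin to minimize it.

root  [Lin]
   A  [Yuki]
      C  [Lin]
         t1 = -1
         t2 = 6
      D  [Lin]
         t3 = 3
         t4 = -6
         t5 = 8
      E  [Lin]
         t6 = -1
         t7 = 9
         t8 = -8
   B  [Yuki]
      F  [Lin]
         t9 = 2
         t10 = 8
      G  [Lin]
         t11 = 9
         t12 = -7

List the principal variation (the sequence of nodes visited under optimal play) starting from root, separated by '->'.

C (Lin): min(-1, 6) = -1
D (Lin): min(3, -6, 8) = -6
E (Lin): min(-1, 9, -8) = -8
A (Yuki): max(-1, -6, -8) = -1
F (Lin): min(2, 8) = 2
G (Lin): min(9, -7) = -7
B (Yuki): max(2, -7) = 2
root (Lin): min(-1, 2) = -1
At root, Lin picks A (lowest: -1).
At A, Yuki picks C (highest: -1).
At C, Lin picks t1 (lowest: -1).
Terminal value -1.

root -> A -> C -> t1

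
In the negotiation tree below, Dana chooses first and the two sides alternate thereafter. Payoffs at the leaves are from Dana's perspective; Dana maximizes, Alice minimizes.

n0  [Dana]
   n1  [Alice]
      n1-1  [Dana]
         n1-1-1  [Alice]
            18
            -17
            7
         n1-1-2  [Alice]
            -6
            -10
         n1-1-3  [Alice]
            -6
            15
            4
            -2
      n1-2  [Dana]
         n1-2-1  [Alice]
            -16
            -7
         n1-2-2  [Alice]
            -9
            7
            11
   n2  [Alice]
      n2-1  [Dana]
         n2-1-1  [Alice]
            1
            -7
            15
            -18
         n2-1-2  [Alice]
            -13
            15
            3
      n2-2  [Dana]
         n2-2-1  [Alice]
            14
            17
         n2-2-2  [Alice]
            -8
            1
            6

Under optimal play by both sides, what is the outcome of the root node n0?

n1-1-1 (Alice): min(18, -17, 7) = -17
n1-1-2 (Alice): min(-6, -10) = -10
n1-1-3 (Alice): min(-6, 15, 4, -2) = -6
n1-1 (Dana): max(-17, -10, -6) = -6
n1-2-1 (Alice): min(-16, -7) = -16
n1-2-2 (Alice): min(-9, 7, 11) = -9
n1-2 (Dana): max(-16, -9) = -9
n1 (Alice): min(-6, -9) = -9
n2-1-1 (Alice): min(1, -7, 15, -18) = -18
n2-1-2 (Alice): min(-13, 15, 3) = -13
n2-1 (Dana): max(-18, -13) = -13
n2-2-1 (Alice): min(14, 17) = 14
n2-2-2 (Alice): min(-8, 1, 6) = -8
n2-2 (Dana): max(14, -8) = 14
n2 (Alice): min(-13, 14) = -13
n0 (Dana): max(-9, -13) = -9

-9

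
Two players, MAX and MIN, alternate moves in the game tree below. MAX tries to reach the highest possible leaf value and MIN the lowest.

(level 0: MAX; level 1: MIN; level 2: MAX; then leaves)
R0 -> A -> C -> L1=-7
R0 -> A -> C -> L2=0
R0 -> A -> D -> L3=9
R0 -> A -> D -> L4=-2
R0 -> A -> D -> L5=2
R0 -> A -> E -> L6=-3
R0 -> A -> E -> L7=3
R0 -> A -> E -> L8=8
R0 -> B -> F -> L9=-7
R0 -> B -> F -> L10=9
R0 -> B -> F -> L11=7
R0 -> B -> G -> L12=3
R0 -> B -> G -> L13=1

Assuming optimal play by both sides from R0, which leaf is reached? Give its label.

L12

C (MAX): max(-7, 0) = 0
D (MAX): max(9, -2, 2) = 9
E (MAX): max(-3, 3, 8) = 8
A (MIN): min(0, 9, 8) = 0
F (MAX): max(-7, 9, 7) = 9
G (MAX): max(3, 1) = 3
B (MIN): min(9, 3) = 3
R0 (MAX): max(0, 3) = 3
At R0, MAX picks B (highest: 3).
At B, MIN picks G (lowest: 3).
At G, MAX picks L12 (highest: 3).
Terminal value 3.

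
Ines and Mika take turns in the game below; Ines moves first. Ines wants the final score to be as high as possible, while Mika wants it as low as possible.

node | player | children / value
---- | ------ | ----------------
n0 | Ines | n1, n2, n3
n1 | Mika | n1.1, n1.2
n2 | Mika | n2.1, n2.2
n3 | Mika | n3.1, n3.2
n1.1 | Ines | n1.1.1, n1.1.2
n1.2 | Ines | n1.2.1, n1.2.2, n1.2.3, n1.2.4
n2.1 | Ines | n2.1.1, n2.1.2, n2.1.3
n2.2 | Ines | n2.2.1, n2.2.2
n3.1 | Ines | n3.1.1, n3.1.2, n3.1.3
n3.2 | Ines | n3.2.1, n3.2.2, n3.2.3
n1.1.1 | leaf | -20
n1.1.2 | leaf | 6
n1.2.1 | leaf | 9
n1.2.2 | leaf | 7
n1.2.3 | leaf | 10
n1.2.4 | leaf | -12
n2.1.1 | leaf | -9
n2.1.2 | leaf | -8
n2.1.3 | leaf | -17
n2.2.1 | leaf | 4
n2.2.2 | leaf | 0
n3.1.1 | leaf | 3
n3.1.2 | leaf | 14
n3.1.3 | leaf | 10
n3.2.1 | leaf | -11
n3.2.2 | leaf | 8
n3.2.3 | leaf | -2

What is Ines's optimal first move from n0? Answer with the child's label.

n3

n1.1 (Ines): max(-20, 6) = 6
n1.2 (Ines): max(9, 7, 10, -12) = 10
n1 (Mika): min(6, 10) = 6
n2.1 (Ines): max(-9, -8, -17) = -8
n2.2 (Ines): max(4, 0) = 4
n2 (Mika): min(-8, 4) = -8
n3.1 (Ines): max(3, 14, 10) = 14
n3.2 (Ines): max(-11, 8, -2) = 8
n3 (Mika): min(14, 8) = 8
n0 (Ines): max(6, -8, 8) = 8
Ines at n0 wants the highest of {n1=6, n2=-8, n3=8}, so chooses n3.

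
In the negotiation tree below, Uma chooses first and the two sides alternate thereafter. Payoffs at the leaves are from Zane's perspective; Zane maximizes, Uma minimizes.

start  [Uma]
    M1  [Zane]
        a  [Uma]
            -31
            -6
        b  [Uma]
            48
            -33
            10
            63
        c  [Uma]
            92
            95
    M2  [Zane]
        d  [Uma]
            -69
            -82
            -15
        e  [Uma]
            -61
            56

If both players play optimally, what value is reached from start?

-61

a (Uma): min(-31, -6) = -31
b (Uma): min(48, -33, 10, 63) = -33
c (Uma): min(92, 95) = 92
M1 (Zane): max(-31, -33, 92) = 92
d (Uma): min(-69, -82, -15) = -82
e (Uma): min(-61, 56) = -61
M2 (Zane): max(-82, -61) = -61
start (Uma): min(92, -61) = -61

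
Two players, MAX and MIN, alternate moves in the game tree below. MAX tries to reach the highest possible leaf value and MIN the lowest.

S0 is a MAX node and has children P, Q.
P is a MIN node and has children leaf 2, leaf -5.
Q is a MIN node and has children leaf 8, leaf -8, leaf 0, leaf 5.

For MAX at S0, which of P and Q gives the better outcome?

P

P (MIN): min(2, -5) = -5
Q (MIN): min(8, -8, 0, 5) = -8
MAX prefers the higher value; P=-5, Q=-8. P is better since -5 > -8.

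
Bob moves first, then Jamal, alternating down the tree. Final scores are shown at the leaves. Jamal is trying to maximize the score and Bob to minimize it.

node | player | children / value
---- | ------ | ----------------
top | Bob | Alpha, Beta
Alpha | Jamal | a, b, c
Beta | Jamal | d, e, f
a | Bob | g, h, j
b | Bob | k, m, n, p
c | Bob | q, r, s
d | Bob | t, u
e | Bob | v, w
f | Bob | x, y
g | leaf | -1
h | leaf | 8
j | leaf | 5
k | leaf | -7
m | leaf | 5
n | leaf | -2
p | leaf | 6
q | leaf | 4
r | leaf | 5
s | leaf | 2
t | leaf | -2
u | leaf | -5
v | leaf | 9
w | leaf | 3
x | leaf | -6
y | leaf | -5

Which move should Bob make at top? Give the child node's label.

Alpha

a (Bob): min(-1, 8, 5) = -1
b (Bob): min(-7, 5, -2, 6) = -7
c (Bob): min(4, 5, 2) = 2
Alpha (Jamal): max(-1, -7, 2) = 2
d (Bob): min(-2, -5) = -5
e (Bob): min(9, 3) = 3
f (Bob): min(-6, -5) = -6
Beta (Jamal): max(-5, 3, -6) = 3
top (Bob): min(2, 3) = 2
Bob at top wants the lowest of {Alpha=2, Beta=3}, so chooses Alpha.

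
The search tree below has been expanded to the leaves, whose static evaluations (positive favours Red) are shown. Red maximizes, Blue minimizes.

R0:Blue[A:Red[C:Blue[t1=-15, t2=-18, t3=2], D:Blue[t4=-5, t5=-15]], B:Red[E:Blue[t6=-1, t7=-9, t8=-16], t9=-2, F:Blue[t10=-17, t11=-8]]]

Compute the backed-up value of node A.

-15

C (Blue): min(-15, -18, 2) = -18
D (Blue): min(-5, -15) = -15
A (Red): max(-18, -15) = -15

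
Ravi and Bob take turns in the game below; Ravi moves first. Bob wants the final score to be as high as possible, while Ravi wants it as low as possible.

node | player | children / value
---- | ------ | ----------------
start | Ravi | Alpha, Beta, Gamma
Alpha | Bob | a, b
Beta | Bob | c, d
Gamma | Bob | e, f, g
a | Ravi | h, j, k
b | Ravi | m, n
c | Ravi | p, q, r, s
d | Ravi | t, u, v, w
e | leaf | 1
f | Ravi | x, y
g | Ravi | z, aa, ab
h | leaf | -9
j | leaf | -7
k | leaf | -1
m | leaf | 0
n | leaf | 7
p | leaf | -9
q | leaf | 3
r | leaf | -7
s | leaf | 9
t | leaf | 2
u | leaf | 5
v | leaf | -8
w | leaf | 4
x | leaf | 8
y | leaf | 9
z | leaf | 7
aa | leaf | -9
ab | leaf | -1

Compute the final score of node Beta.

-8

c (Ravi): min(-9, 3, -7, 9) = -9
d (Ravi): min(2, 5, -8, 4) = -8
Beta (Bob): max(-9, -8) = -8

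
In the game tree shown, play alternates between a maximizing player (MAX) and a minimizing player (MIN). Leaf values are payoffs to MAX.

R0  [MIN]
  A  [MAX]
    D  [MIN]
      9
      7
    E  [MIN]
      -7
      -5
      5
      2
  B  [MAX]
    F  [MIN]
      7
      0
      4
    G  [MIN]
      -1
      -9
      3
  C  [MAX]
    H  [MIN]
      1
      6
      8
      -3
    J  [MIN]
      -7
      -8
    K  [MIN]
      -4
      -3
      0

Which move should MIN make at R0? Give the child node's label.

C

D (MIN): min(9, 7) = 7
E (MIN): min(-7, -5, 5, 2) = -7
A (MAX): max(7, -7) = 7
F (MIN): min(7, 0, 4) = 0
G (MIN): min(-1, -9, 3) = -9
B (MAX): max(0, -9) = 0
H (MIN): min(1, 6, 8, -3) = -3
J (MIN): min(-7, -8) = -8
K (MIN): min(-4, -3, 0) = -4
C (MAX): max(-3, -8, -4) = -3
R0 (MIN): min(7, 0, -3) = -3
MIN at R0 wants the lowest of {A=7, B=0, C=-3}, so chooses C.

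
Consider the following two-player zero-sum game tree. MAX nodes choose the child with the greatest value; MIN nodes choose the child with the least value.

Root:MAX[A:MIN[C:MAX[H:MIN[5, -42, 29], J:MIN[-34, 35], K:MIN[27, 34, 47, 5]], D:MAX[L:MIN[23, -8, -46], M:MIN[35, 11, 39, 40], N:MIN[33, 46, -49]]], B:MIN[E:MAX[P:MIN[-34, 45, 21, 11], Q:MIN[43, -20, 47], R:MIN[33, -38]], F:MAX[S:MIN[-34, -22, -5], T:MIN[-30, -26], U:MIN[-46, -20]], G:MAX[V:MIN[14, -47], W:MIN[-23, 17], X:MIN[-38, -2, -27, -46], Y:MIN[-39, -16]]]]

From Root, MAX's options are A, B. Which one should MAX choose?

H (MIN): min(5, -42, 29) = -42
J (MIN): min(-34, 35) = -34
K (MIN): min(27, 34, 47, 5) = 5
C (MAX): max(-42, -34, 5) = 5
L (MIN): min(23, -8, -46) = -46
M (MIN): min(35, 11, 39, 40) = 11
N (MIN): min(33, 46, -49) = -49
D (MAX): max(-46, 11, -49) = 11
A (MIN): min(5, 11) = 5
P (MIN): min(-34, 45, 21, 11) = -34
Q (MIN): min(43, -20, 47) = -20
R (MIN): min(33, -38) = -38
E (MAX): max(-34, -20, -38) = -20
S (MIN): min(-34, -22, -5) = -34
T (MIN): min(-30, -26) = -30
U (MIN): min(-46, -20) = -46
F (MAX): max(-34, -30, -46) = -30
V (MIN): min(14, -47) = -47
W (MIN): min(-23, 17) = -23
X (MIN): min(-38, -2, -27, -46) = -46
Y (MIN): min(-39, -16) = -39
G (MAX): max(-47, -23, -46, -39) = -23
B (MIN): min(-20, -30, -23) = -30
Root (MAX): max(5, -30) = 5
MAX at Root wants the highest of {A=5, B=-30}, so chooses A.

A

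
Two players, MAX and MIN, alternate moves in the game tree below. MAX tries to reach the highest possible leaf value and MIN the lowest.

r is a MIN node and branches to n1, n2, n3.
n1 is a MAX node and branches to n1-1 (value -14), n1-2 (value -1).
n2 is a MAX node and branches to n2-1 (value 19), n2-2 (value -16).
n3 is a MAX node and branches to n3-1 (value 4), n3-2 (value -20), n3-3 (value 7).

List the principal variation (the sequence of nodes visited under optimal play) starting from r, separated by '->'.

r -> n1 -> n1-2

n1 (MAX): max(-14, -1) = -1
n2 (MAX): max(19, -16) = 19
n3 (MAX): max(4, -20, 7) = 7
r (MIN): min(-1, 19, 7) = -1
At r, MIN picks n1 (lowest: -1).
At n1, MAX picks n1-2 (highest: -1).
Terminal value -1.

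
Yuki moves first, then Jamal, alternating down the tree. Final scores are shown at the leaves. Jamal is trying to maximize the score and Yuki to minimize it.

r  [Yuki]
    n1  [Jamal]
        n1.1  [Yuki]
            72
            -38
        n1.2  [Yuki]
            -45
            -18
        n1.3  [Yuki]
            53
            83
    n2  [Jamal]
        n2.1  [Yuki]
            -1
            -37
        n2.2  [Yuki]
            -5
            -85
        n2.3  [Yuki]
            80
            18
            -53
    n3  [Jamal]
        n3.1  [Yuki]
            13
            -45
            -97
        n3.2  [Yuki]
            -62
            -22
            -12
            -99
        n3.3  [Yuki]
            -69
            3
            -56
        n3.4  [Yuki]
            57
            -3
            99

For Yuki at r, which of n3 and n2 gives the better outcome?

n2

n3.1 (Yuki): min(13, -45, -97) = -97
n3.2 (Yuki): min(-62, -22, -12, -99) = -99
n3.3 (Yuki): min(-69, 3, -56) = -69
n3.4 (Yuki): min(57, -3, 99) = -3
n3 (Jamal): max(-97, -99, -69, -3) = -3
n2.1 (Yuki): min(-1, -37) = -37
n2.2 (Yuki): min(-5, -85) = -85
n2.3 (Yuki): min(80, 18, -53) = -53
n2 (Jamal): max(-37, -85, -53) = -37
Yuki prefers the lower value; n3=-3, n2=-37. n2 is better since -37 < -3.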